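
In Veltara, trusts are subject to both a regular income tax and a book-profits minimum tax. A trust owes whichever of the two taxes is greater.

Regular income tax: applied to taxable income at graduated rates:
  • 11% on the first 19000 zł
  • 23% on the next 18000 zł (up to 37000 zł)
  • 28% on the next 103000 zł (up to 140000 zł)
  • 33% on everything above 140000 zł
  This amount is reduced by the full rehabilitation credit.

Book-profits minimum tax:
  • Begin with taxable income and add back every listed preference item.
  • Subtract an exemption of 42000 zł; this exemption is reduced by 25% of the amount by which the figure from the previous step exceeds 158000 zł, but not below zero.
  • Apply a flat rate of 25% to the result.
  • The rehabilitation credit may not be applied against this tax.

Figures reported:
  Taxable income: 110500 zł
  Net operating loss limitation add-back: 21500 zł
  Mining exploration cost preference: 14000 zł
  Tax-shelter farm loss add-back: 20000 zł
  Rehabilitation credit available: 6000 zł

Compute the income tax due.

31500 zł

Book-profits minimum tax:
  Adjusted income: 110500 zł + 21500 zł + 14000 zł + 20000 zł = 166000 zł
  Exemption: 42000 zł − 25% × (166000 zł − 158000 zł) = 42000 zł − 2000 zł = 40000 zł
  Base: 166000 zł − 40000 zł = 126000 zł
  126000 zł × 25% = 31500 zł

Regular income tax:
  19000 zł × 11% = 2090 zł
  18000 zł × 23% = 4140 zł
  73500 zł × 28% = 20580 zł
  → 26810 zł
  Less rehabilitation credit 6000 zł → 20810 zł

31500 zł > 20810 zł, so the book-profits minimum tax is the binding amount.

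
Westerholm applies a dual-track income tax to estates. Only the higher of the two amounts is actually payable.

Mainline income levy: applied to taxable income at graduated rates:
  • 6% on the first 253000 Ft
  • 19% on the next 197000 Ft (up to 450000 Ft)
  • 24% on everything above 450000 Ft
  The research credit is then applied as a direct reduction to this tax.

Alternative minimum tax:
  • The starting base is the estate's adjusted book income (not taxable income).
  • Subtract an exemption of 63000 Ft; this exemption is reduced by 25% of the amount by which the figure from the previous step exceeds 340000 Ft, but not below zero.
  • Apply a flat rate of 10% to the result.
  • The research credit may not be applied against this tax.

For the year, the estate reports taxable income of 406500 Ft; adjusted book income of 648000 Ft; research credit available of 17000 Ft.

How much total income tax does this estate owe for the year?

Alternative minimum tax:
  Base (adjusted book income): 648000 Ft
  Exemption: 25% × (648000 Ft − 340000 Ft) = 77000 Ft ≥ 63000 Ft, so the exemption is fully phased out
  Base: 648000 Ft − 0 Ft = 648000 Ft
  648000 Ft × 10% = 64800 Ft

Mainline income levy:
  253000 Ft × 6% = 15180 Ft
  153500 Ft × 19% = 29165 Ft
  → 44345 Ft
  Less research credit 17000 Ft → 27345 Ft

64800 Ft > 27345 Ft, so the alternative minimum tax is the binding amount.

64800 Ft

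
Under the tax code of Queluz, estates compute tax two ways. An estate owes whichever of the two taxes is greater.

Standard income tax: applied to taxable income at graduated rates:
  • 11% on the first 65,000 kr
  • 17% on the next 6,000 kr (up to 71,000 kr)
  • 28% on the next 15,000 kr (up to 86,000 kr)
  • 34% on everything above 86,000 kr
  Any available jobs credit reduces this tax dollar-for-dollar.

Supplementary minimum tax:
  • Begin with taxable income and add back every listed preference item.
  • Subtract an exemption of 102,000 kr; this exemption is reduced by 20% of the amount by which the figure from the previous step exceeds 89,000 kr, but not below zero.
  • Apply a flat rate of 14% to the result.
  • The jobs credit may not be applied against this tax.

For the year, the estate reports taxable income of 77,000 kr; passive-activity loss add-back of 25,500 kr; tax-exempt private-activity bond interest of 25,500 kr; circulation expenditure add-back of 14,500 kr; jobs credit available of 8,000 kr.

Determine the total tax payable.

7,168 kr

Standard income tax:
  65,000 kr × 11% = 7,150 kr
  6,000 kr × 17% = 1,020 kr
  6,000 kr × 28% = 1,680 kr
  → 9,850 kr
  Less jobs credit 8,000 kr → 1,850 kr

Supplementary minimum tax:
  Adjusted income: 77,000 kr + 25,500 kr + 25,500 kr + 14,500 kr = 142,500 kr
  Exemption: 102,000 kr − 20% × (142,500 kr − 89,000 kr) = 102,000 kr − 10,700 kr = 91,300 kr
  Base: 142,500 kr − 91,300 kr = 51,200 kr
  51,200 kr × 14% = 7,168 kr

7,168 kr > 1,850 kr, so the supplementary minimum tax is the binding amount.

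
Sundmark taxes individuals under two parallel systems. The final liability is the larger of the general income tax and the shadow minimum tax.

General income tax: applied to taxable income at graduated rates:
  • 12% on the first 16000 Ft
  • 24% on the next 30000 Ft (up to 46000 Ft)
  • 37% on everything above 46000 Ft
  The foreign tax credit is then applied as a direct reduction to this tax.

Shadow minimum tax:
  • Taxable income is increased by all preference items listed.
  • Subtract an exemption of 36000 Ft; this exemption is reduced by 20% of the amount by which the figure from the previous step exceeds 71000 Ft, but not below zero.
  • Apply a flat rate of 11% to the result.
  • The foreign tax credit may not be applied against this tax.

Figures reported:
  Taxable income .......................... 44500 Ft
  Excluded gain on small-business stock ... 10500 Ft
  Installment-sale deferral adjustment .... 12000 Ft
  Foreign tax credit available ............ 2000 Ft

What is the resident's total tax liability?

Shadow minimum tax:
  Adjusted income: 44500 Ft + 10500 Ft + 12000 Ft = 67000 Ft
  Exemption: 67000 Ft ≤ 71000 Ft, so full 36000 Ft applies
  Base: 67000 Ft − 36000 Ft = 31000 Ft
  31000 Ft × 11% = 3410 Ft

General income tax:
  16000 Ft × 12% = 1920 Ft
  28500 Ft × 24% = 6840 Ft
  → 8760 Ft
  Less foreign tax credit 2000 Ft → 6760 Ft

6760 Ft > 3410 Ft, so the general income tax governs.

6760 Ft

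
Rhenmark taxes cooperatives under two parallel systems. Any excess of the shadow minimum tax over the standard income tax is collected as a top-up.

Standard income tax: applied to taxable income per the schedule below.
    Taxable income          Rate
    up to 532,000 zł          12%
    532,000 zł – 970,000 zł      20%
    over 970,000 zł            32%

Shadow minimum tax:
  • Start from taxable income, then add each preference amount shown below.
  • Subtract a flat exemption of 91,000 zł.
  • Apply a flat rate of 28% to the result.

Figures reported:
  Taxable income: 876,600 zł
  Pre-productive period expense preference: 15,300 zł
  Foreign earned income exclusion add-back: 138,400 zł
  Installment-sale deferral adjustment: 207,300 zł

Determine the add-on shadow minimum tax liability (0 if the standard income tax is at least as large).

Standard income tax:
  532,000 zł × 12% = 63,840 zł
  344,600 zł × 20% = 68,920 zł
  → 132,760 zł

Shadow minimum tax:
  Adjusted income: 876,600 zł + 15,300 zł + 138,400 zł + 207,300 zł = 1,237,600 zł
  Less exemption 91,000 zł → base 1,146,600 zł
  1,146,600 zł × 28% = 321,048 zł

Excess of shadow minimum tax over standard income tax: 321,048 zł − 132,760 zł = 188,288 zł.

188,288 zł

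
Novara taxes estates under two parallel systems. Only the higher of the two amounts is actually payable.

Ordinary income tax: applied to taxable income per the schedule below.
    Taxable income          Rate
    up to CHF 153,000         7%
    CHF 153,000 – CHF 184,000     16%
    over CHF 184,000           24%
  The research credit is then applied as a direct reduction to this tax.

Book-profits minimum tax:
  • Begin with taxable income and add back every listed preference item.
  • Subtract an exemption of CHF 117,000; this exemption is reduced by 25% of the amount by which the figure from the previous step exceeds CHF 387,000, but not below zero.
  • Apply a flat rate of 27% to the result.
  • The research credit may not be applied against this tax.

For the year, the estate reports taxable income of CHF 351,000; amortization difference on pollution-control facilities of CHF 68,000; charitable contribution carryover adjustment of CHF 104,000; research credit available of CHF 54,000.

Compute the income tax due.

Book-profits minimum tax:
  Adjusted income: CHF 351,000 + CHF 68,000 + CHF 104,000 = CHF 523,000
  Exemption: CHF 117,000 − 25% × (CHF 523,000 − CHF 387,000) = CHF 117,000 − CHF 34,000 = CHF 83,000
  Base: CHF 523,000 − CHF 83,000 = CHF 440,000
  CHF 440,000 × 27% = CHF 118,800

Ordinary income tax:
  CHF 153,000 × 7% = CHF 10,710
  CHF 31,000 × 16% = CHF 4,960
  CHF 167,000 × 24% = CHF 40,080
  → CHF 55,750
  Less research credit CHF 54,000 → CHF 1,750

CHF 118,800 > CHF 1,750, so the book-profits minimum tax is the binding amount.

CHF 118,800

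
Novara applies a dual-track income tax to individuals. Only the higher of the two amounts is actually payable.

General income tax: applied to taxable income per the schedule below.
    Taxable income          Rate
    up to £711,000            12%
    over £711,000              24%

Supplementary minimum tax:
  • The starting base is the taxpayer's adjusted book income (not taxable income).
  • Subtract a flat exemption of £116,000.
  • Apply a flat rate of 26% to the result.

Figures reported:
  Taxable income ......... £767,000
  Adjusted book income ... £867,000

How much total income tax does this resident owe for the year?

£195,260

General income tax:
  £711,000 × 12% = £85,320
  £56,000 × 24% = £13,440
  → £98,760

Supplementary minimum tax:
  Base (adjusted book income): £867,000
  Less exemption £116,000 → base £751,000
  £751,000 × 26% = £195,260

£195,260 > £98,760, so the supplementary minimum tax is the binding amount.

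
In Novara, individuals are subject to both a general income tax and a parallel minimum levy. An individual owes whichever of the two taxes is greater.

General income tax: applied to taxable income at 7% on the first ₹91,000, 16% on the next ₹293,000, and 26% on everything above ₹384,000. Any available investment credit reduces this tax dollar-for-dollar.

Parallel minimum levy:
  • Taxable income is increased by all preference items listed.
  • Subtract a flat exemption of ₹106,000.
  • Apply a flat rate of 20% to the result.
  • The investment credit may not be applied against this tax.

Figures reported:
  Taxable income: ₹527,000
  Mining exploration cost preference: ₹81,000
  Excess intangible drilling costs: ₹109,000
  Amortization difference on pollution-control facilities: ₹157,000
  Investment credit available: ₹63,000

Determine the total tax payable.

₹153,600

Parallel minimum levy:
  Adjusted income: ₹527,000 + ₹81,000 + ₹109,000 + ₹157,000 = ₹874,000
  Less exemption ₹106,000 → base ₹768,000
  ₹768,000 × 20% = ₹153,600

General income tax:
  ₹91,000 × 7% = ₹6,370
  ₹293,000 × 16% = ₹46,880
  ₹143,000 × 26% = ₹37,180
  → ₹90,430
  Less investment credit ₹63,000 → ₹27,430

₹153,600 > ₹27,430, so the parallel minimum levy is the binding amount.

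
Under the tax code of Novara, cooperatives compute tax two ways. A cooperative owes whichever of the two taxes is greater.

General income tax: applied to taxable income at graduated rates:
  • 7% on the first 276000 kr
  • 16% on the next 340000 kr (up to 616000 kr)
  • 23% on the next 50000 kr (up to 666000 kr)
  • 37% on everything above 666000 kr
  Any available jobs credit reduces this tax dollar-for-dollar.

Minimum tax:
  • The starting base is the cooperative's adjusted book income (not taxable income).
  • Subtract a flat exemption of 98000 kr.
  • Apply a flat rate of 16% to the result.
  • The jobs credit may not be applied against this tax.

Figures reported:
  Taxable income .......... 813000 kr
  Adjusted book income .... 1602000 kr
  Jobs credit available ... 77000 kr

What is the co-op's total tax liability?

240640 kr

Minimum tax:
  Base (adjusted book income): 1602000 kr
  Less exemption 98000 kr → base 1504000 kr
  1504000 kr × 16% = 240640 kr

General income tax:
  276000 kr × 7% = 19320 kr
  340000 kr × 16% = 54400 kr
  50000 kr × 23% = 11500 kr
  147000 kr × 37% = 54390 kr
  → 139610 kr
  Less jobs credit 77000 kr → 62610 kr

240640 kr > 62610 kr, so the minimum tax is the binding amount.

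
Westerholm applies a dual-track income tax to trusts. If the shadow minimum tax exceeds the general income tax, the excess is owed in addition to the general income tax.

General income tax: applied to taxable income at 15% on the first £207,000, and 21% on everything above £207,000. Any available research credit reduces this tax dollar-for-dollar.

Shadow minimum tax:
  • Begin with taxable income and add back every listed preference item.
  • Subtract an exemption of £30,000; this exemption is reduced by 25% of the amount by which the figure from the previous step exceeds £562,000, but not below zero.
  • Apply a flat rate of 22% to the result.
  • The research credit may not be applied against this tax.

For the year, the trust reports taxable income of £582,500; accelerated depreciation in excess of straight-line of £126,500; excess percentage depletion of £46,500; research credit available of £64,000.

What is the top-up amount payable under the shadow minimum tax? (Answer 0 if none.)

£120,305

General income tax:
  £207,000 × 15% = £31,050
  £375,500 × 21% = £78,855
  → £109,905
  Less research credit £64,000 → £45,905

Shadow minimum tax:
  Adjusted income: £582,500 + £126,500 + £46,500 = £755,500
  Exemption: 25% × (£755,500 − £562,000) = £48,375 ≥ £30,000, so the exemption is fully phased out
  Base: £755,500 − £0 = £755,500
  £755,500 × 22% = £166,210

Excess of shadow minimum tax over general income tax: £166,210 − £45,905 = £120,305.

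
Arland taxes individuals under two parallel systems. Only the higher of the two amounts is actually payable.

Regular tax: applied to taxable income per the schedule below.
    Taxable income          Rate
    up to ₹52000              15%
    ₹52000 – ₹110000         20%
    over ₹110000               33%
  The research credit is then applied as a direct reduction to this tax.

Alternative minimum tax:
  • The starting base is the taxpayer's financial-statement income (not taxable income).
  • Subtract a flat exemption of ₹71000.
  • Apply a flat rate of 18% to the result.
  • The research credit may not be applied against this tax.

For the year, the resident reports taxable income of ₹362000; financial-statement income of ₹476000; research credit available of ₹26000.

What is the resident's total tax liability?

Alternative minimum tax:
  Base (financial-statement income): ₹476000
  Less exemption ₹71000 → base ₹405000
  ₹405000 × 18% = ₹72900

Regular tax:
  ₹52000 × 15% = ₹7800
  ₹58000 × 20% = ₹11600
  ₹252000 × 33% = ₹83160
  → ₹102560
  Less research credit ₹26000 → ₹76560

₹76560 > ₹72900, so the regular tax governs.

₹76560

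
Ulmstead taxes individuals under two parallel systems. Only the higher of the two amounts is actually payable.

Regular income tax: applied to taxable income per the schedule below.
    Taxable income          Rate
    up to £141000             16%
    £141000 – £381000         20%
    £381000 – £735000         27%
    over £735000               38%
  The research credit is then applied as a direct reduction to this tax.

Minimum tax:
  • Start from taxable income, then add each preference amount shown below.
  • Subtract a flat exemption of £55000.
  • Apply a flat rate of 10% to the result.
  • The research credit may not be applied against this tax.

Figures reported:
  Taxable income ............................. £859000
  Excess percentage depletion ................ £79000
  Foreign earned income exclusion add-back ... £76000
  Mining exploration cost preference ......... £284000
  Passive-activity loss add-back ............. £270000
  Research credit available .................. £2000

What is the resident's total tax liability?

Minimum tax:
  Adjusted income: £859000 + £79000 + £76000 + £284000 + £270000 = £1568000
  Less exemption £55000 → base £1513000
  £1513000 × 10% = £151300

Regular income tax:
  £141000 × 16% = £22560
  £240000 × 20% = £48000
  £354000 × 27% = £95580
  £124000 × 38% = £47120
  → £213260
  Less research credit £2000 → £211260

£211260 > £151300, so the regular income tax governs.

£211260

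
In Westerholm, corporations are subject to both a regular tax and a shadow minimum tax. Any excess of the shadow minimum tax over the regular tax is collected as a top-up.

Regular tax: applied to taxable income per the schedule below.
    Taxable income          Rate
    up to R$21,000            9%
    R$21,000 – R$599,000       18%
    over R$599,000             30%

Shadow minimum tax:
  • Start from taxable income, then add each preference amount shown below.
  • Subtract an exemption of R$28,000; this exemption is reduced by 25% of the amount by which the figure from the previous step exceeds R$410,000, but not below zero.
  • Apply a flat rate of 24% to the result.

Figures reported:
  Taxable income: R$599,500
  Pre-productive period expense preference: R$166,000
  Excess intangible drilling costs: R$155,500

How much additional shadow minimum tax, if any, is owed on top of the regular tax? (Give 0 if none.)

R$114,960

Shadow minimum tax:
  Adjusted income: R$599,500 + R$166,000 + R$155,500 = R$921,000
  Exemption: 25% × (R$921,000 − R$410,000) = R$127,750 ≥ R$28,000, so the exemption is fully phased out
  Base: R$921,000 − R$0 = R$921,000
  R$921,000 × 24% = R$221,040

Regular tax:
  R$21,000 × 9% = R$1,890
  R$578,000 × 18% = R$104,040
  R$500 × 30% = R$150
  → R$106,080

Excess of shadow minimum tax over regular tax: R$221,040 − R$106,080 = R$114,960.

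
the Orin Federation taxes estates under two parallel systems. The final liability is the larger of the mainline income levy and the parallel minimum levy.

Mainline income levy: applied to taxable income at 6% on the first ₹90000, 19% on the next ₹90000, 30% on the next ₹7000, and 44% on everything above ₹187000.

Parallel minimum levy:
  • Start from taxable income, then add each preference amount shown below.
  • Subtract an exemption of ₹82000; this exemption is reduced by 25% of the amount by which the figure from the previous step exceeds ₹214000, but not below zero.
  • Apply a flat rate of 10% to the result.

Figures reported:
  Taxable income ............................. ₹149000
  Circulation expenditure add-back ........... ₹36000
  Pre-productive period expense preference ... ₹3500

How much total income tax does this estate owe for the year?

Mainline income levy:
  ₹90000 × 6% = ₹5400
  ₹59000 × 19% = ₹11210
  → ₹16610

Parallel minimum levy:
  Adjusted income: ₹149000 + ₹36000 + ₹3500 = ₹188500
  Exemption: ₹188500 ≤ ₹214000, so full ₹82000 applies
  Base: ₹188500 − ₹82000 = ₹106500
  ₹106500 × 10% = ₹10650

₹16610 > ₹10650, so the mainline income levy governs.

₹16610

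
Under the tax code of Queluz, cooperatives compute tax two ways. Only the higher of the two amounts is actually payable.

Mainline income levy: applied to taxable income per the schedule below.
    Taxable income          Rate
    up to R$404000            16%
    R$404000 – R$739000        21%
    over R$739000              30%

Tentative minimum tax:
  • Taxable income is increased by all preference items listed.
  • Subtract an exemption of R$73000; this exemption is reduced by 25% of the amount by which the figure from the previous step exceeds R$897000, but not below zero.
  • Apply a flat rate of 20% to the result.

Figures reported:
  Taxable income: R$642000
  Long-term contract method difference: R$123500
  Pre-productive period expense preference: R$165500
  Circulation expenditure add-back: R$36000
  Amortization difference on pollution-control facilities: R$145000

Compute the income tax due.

R$218550

Mainline income levy:
  R$404000 × 16% = R$64640
  R$238000 × 21% = R$49980
  → R$114620

Tentative minimum tax:
  Adjusted income: R$642000 + R$123500 + R$165500 + R$36000 + R$145000 = R$1112000
  Exemption: R$73000 − 25% × (R$1112000 − R$897000) = R$73000 − R$53750 = R$19250
  Base: R$1112000 − R$19250 = R$1092750
  R$1092750 × 20% = R$218550

R$218550 > R$114620, so the tentative minimum tax is the binding amount.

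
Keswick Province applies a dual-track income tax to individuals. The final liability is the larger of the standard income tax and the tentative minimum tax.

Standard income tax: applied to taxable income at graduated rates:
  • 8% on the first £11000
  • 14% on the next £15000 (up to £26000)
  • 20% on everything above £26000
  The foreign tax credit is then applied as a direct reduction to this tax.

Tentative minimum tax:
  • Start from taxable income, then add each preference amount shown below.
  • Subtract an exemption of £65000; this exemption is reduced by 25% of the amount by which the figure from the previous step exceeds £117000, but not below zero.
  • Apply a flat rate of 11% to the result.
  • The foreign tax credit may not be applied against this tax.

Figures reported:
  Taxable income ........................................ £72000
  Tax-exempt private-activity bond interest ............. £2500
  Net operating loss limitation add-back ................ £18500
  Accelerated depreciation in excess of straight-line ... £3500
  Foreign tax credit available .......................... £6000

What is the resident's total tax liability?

£6180

Tentative minimum tax:
  Adjusted income: £72000 + £2500 + £18500 + £3500 = £96500
  Exemption: £96500 ≤ £117000, so full £65000 applies
  Base: £96500 − £65000 = £31500
  £31500 × 11% = £3465

Standard income tax:
  £11000 × 8% = £880
  £15000 × 14% = £2100
  £46000 × 20% = £9200
  → £12180
  Less foreign tax credit £6000 → £6180

£6180 > £3465, so the standard income tax governs.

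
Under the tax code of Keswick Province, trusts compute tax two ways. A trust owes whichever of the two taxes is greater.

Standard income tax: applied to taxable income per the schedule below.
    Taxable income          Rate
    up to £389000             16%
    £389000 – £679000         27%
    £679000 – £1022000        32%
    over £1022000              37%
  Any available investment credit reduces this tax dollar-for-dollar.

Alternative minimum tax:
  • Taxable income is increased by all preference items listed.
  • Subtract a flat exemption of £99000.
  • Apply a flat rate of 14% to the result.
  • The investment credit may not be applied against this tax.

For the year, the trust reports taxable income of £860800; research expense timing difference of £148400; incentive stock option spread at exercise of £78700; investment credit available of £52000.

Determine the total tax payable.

£146716

Standard income tax:
  £389000 × 16% = £62240
  £290000 × 27% = £78300
  £181800 × 32% = £58176
  → £198716
  Less investment credit £52000 → £146716

Alternative minimum tax:
  Adjusted income: £860800 + £148400 + £78700 = £1087900
  Less exemption £99000 → base £988900
  £988900 × 14% = £138446

£146716 > £138446, so the standard income tax governs.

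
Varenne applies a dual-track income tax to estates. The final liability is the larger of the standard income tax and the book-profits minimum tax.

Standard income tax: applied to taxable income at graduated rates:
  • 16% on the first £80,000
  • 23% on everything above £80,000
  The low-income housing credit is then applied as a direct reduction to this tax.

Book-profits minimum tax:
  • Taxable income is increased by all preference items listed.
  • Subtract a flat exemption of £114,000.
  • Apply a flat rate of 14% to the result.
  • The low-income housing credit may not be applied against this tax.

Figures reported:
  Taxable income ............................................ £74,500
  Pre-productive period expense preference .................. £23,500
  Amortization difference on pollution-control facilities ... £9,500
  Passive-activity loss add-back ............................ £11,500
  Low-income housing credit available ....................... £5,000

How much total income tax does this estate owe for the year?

Standard income tax:
  £74,500 × 16% = £11,920
  Less low-income housing credit £5,000 → £6,920

Book-profits minimum tax:
  Adjusted income: £74,500 + £23,500 + £9,500 + £11,500 = £119,000
  Less exemption £114,000 → base £5,000
  £5,000 × 14% = £700

£6,920 > £700, so the standard income tax governs.

£6,920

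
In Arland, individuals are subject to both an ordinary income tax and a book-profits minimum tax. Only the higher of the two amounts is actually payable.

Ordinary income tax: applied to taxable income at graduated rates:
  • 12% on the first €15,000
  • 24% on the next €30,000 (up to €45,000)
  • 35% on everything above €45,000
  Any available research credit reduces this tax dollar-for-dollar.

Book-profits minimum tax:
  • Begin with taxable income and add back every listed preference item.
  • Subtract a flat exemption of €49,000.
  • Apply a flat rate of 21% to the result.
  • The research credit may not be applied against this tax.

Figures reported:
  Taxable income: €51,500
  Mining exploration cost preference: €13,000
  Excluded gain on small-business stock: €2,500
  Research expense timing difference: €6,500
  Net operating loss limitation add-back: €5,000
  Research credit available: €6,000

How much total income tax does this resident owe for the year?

Ordinary income tax:
  €15,000 × 12% = €1,800
  €30,000 × 24% = €7,200
  €6,500 × 35% = €2,275
  → €11,275
  Less research credit €6,000 → €5,275

Book-profits minimum tax:
  Adjusted income: €51,500 + €13,000 + €2,500 + €6,500 + €5,000 = €78,500
  Less exemption €49,000 → base €29,500
  €29,500 × 21% = €6,195

€6,195 > €5,275, so the book-profits minimum tax is the binding amount.

€6,195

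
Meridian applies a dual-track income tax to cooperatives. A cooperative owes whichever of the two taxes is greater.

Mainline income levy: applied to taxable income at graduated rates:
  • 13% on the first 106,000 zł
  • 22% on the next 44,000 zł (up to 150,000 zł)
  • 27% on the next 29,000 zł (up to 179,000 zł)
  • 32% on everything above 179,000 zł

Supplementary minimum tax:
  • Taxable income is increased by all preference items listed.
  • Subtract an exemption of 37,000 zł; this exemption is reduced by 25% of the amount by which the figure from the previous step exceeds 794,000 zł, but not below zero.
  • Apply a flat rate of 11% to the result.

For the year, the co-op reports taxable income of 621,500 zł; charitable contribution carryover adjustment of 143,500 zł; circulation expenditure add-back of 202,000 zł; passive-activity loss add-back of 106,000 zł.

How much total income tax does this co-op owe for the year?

172,890 zł

Supplementary minimum tax:
  Adjusted income: 621,500 zł + 143,500 zł + 202,000 zł + 106,000 zł = 1,073,000 zł
  Exemption: 25% × (1,073,000 zł − 794,000 zł) = 69,750 zł ≥ 37,000 zł, so the exemption is fully phased out
  Base: 1,073,000 zł − 0 zł = 1,073,000 zł
  1,073,000 zł × 11% = 118,030 zł

Mainline income levy:
  106,000 zł × 13% = 13,780 zł
  44,000 zł × 22% = 9,680 zł
  29,000 zł × 27% = 7,830 zł
  442,500 zł × 32% = 141,600 zł
  → 172,890 zł

172,890 zł > 118,030 zł, so the mainline income levy governs.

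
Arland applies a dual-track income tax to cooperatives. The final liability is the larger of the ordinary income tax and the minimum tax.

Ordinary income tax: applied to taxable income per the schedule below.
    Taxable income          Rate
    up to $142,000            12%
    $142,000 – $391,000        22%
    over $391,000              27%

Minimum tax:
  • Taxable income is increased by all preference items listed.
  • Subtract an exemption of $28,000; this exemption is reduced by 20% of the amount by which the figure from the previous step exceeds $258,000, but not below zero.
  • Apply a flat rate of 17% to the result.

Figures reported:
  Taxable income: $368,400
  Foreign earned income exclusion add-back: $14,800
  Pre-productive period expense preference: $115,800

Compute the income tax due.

$84,830

Ordinary income tax:
  $142,000 × 12% = $17,040
  $226,400 × 22% = $49,808
  → $66,848

Minimum tax:
  Adjusted income: $368,400 + $14,800 + $115,800 = $499,000
  Exemption: 20% × ($499,000 − $258,000) = $48,200 ≥ $28,000, so the exemption is fully phased out
  Base: $499,000 − $0 = $499,000
  $499,000 × 17% = $84,830

$84,830 > $66,848, so the minimum tax is the binding amount.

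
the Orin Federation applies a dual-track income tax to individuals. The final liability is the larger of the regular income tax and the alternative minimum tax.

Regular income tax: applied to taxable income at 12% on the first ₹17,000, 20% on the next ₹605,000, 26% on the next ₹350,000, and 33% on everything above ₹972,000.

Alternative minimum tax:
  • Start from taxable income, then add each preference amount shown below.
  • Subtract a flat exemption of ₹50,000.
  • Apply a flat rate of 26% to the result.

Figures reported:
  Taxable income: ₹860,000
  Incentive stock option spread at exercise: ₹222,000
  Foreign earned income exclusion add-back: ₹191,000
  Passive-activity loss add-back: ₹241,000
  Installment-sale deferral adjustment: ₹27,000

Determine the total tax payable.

Alternative minimum tax:
  Adjusted income: ₹860,000 + ₹222,000 + ₹191,000 + ₹241,000 + ₹27,000 = ₹1,541,000
  Less exemption ₹50,000 → base ₹1,491,000
  ₹1,491,000 × 26% = ₹387,660

Regular income tax:
  ₹17,000 × 12% = ₹2,040
  ₹605,000 × 20% = ₹121,000
  ₹238,000 × 26% = ₹61,880
  → ₹184,920

₹387,660 > ₹184,920, so the alternative minimum tax is the binding amount.

₹387,660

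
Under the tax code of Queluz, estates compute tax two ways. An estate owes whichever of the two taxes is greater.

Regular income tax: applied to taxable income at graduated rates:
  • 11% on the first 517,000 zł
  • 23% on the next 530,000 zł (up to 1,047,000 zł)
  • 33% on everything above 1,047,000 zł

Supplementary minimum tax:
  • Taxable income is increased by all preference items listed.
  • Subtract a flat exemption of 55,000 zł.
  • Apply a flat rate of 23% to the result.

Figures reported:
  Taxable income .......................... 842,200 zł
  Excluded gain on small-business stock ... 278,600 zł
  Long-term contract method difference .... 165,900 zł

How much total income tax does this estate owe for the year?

283,291 zł

Regular income tax:
  517,000 zł × 11% = 56,870 zł
  325,200 zł × 23% = 74,796 zł
  → 131,666 zł

Supplementary minimum tax:
  Adjusted income: 842,200 zł + 278,600 zł + 165,900 zł = 1,286,700 zł
  Less exemption 55,000 zł → base 1,231,700 zł
  1,231,700 zł × 23% = 283,291 zł

283,291 zł > 131,666 zł, so the supplementary minimum tax is the binding amount.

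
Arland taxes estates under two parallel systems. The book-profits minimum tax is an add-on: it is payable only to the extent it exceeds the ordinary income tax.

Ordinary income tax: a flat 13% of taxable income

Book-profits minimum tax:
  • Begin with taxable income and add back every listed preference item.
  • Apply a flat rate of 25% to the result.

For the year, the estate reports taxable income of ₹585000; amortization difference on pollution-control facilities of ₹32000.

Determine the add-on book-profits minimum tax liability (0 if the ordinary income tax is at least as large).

Ordinary income tax:
  ₹585000 × 13% = ₹76050

Book-profits minimum tax:
  Adjusted income: ₹585000 + ₹32000 = ₹617000
  ₹617000 × 25% = ₹154250

Excess of book-profits minimum tax over ordinary income tax: ₹154250 − ₹76050 = ₹78200.

₹78200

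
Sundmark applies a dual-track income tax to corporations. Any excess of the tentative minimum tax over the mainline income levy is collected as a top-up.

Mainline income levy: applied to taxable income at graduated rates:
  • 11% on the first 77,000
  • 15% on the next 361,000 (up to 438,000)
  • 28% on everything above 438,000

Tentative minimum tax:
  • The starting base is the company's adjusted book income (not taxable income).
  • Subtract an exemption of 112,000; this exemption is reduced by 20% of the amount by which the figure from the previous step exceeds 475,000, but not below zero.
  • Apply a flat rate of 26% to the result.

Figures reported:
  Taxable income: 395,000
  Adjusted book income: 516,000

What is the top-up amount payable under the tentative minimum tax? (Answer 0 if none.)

Tentative minimum tax:
  Base (adjusted book income): 516,000
  Exemption: 112,000 − 20% × (516,000 − 475,000) = 112,000 − 8,200 = 103,800
  Base: 516,000 − 103,800 = 412,200
  412,200 × 26% = 107,172

Mainline income levy:
  77,000 × 11% = 8,470
  318,000 × 15% = 47,700
  → 56,170

Excess of tentative minimum tax over mainline income levy: 107,172 − 56,170 = 51,002.

51,002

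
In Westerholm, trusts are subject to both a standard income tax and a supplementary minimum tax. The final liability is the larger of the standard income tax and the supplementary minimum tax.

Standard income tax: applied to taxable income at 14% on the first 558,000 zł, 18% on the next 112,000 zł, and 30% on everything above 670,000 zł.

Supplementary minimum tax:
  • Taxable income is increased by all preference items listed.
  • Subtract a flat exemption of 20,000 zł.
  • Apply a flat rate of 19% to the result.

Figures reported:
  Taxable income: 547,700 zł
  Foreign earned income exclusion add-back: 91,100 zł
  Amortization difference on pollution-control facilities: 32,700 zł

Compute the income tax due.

Supplementary minimum tax:
  Adjusted income: 547,700 zł + 91,100 zł + 32,700 zł = 671,500 zł
  Less exemption 20,000 zł → base 651,500 zł
  651,500 zł × 19% = 123,785 zł

Standard income tax:
  547,700 zł × 14% = 76,678 zł

123,785 zł > 76,678 zł, so the supplementary minimum tax is the binding amount.

123,785 zł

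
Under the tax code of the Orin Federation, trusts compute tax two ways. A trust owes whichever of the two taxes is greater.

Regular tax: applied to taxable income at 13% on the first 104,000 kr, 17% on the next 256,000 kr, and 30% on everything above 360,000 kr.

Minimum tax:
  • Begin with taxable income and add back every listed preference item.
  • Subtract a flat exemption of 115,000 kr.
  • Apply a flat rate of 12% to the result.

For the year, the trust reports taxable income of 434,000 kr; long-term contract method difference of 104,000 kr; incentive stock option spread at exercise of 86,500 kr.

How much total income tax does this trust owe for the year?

79,240 kr

Minimum tax:
  Adjusted income: 434,000 kr + 104,000 kr + 86,500 kr = 624,500 kr
  Less exemption 115,000 kr → base 509,500 kr
  509,500 kr × 12% = 61,140 kr

Regular tax:
  104,000 kr × 13% = 13,520 kr
  256,000 kr × 17% = 43,520 kr
  74,000 kr × 30% = 22,200 kr
  → 79,240 kr

79,240 kr > 61,140 kr, so the regular tax governs.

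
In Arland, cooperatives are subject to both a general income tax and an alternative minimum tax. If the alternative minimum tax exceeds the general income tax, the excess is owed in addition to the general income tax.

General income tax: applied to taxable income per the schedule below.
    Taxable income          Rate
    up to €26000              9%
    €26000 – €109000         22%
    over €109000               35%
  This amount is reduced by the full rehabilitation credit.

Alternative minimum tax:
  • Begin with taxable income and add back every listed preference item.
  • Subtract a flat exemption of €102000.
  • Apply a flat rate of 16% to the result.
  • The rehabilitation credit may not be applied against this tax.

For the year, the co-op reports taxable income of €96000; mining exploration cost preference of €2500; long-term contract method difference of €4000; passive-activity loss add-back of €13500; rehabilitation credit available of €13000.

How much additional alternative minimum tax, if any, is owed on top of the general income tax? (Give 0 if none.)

€0

Alternative minimum tax:
  Adjusted income: €96000 + €2500 + €4000 + €13500 = €116000
  Less exemption €102000 → base €14000
  €14000 × 16% = €2240

General income tax:
  €26000 × 9% = €2340
  €70000 × 22% = €15400
  → €17740
  Less rehabilitation credit €13000 → €4740

€2240 ≤ €4740, so no add-on is due.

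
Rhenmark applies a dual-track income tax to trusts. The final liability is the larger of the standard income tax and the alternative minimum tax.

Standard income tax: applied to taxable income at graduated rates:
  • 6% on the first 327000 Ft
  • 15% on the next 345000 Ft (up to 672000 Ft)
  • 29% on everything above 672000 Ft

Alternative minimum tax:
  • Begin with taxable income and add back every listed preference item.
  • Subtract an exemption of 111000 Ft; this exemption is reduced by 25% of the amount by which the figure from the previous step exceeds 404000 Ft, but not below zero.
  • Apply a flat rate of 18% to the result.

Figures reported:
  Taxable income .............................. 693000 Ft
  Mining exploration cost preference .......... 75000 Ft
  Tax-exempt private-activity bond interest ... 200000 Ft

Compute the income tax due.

Standard income tax:
  327000 Ft × 6% = 19620 Ft
  345000 Ft × 15% = 51750 Ft
  21000 Ft × 29% = 6090 Ft
  → 77460 Ft

Alternative minimum tax:
  Adjusted income: 693000 Ft + 75000 Ft + 200000 Ft = 968000 Ft
  Exemption: 25% × (968000 Ft − 404000 Ft) = 141000 Ft ≥ 111000 Ft, so the exemption is fully phased out
  Base: 968000 Ft − 0 Ft = 968000 Ft
  968000 Ft × 18% = 174240 Ft

174240 Ft > 77460 Ft, so the alternative minimum tax is the binding amount.

174240 Ft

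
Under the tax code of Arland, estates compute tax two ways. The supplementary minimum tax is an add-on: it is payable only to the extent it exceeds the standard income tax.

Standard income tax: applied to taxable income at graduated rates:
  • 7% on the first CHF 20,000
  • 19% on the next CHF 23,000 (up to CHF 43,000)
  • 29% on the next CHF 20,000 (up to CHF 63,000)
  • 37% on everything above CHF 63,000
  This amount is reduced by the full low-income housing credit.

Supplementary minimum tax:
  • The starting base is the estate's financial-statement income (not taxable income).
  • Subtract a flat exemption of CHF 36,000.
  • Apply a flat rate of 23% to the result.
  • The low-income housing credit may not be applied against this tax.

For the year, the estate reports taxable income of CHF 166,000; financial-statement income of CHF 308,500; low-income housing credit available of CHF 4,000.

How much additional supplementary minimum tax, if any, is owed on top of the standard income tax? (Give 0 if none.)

CHF 16,995

Standard income tax:
  CHF 20,000 × 7% = CHF 1,400
  CHF 23,000 × 19% = CHF 4,370
  CHF 20,000 × 29% = CHF 5,800
  CHF 103,000 × 37% = CHF 38,110
  → CHF 49,680
  Less low-income housing credit CHF 4,000 → CHF 45,680

Supplementary minimum tax:
  Base (financial-statement income): CHF 308,500
  Less exemption CHF 36,000 → base CHF 272,500
  CHF 272,500 × 23% = CHF 62,675

Excess of supplementary minimum tax over standard income tax: CHF 62,675 − CHF 45,680 = CHF 16,995.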